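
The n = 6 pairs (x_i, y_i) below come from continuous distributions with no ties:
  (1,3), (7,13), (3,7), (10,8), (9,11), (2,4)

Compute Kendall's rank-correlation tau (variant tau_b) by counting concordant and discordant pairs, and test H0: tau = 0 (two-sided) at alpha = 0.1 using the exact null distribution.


Step 1: Enumerate the 15 unordered pairs (i,j) with i<j and classify each by sign(x_j-x_i) * sign(y_j-y_i).
  (1,2):dx=+6,dy=+10->C; (1,3):dx=+2,dy=+4->C; (1,4):dx=+9,dy=+5->C; (1,5):dx=+8,dy=+8->C
  (1,6):dx=+1,dy=+1->C; (2,3):dx=-4,dy=-6->C; (2,4):dx=+3,dy=-5->D; (2,5):dx=+2,dy=-2->D
  (2,6):dx=-5,dy=-9->C; (3,4):dx=+7,dy=+1->C; (3,5):dx=+6,dy=+4->C; (3,6):dx=-1,dy=-3->C
  (4,5):dx=-1,dy=+3->D; (4,6):dx=-8,dy=-4->C; (5,6):dx=-7,dy=-7->C
Step 2: C = 12, D = 3, total pairs = 15.
Step 3: tau = (C - D)/(n(n-1)/2) = (12 - 3)/15 = 0.600000.
Step 4: Exact two-sided p-value (enumerate n! = 720 permutations of y under H0): p = 0.136111.
Step 5: alpha = 0.1. fail to reject H0.

tau_b = 0.6000 (C=12, D=3), p = 0.136111, fail to reject H0.


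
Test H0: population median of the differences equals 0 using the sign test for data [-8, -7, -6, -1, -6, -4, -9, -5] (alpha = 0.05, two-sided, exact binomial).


Step 1: Discard zero differences. Original n = 8; n_eff = number of nonzero differences = 8.
Nonzero differences (with sign): -8, -7, -6, -1, -6, -4, -9, -5
Step 2: Count signs: positive = 0, negative = 8.
Step 3: Under H0: P(positive) = 0.5, so the number of positives S ~ Bin(8, 0.5).
Step 4: Two-sided exact p-value = sum of Bin(8,0.5) probabilities at or below the observed probability = 0.007812.
Step 5: alpha = 0.05. reject H0.

n_eff = 8, pos = 0, neg = 8, p = 0.007812, reject H0.


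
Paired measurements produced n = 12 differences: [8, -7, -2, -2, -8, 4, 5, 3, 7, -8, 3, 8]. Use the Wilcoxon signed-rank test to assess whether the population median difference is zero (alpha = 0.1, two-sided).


Step 1: Drop any zero differences (none here) and take |d_i|.
|d| = [8, 7, 2, 2, 8, 4, 5, 3, 7, 8, 3, 8]
Step 2: Midrank |d_i| (ties get averaged ranks).
ranks: |8|->10.5, |7|->7.5, |2|->1.5, |2|->1.5, |8|->10.5, |4|->5, |5|->6, |3|->3.5, |7|->7.5, |8|->10.5, |3|->3.5, |8|->10.5
Step 3: Attach original signs; sum ranks with positive sign and with negative sign.
W+ = 10.5 + 5 + 6 + 3.5 + 7.5 + 3.5 + 10.5 = 46.5
W- = 7.5 + 1.5 + 1.5 + 10.5 + 10.5 = 31.5
(Check: W+ + W- = 78 should equal n(n+1)/2 = 78.)
Step 4: Test statistic W = min(W+, W-) = 31.5.
Step 5: Ties in |d|, so use the tie-corrected normal approximation.
        E[W] = n(n+1)/4 = 12*13/4 = 39.
        Tie groups: |d|=2 (t=2), |d|=3 (t=2), |d|=7 (t=2), |d|=8 (t=4); sum(t^3 - t) = 78.
        Var[W] = n(n+1)(2n+1)/24 - sum(t^3-t)/48 = 3900/24 - 78/48 = 160.875.
        z = (W - E[W]) / sqrt(Var[W]) = (31.5 - 39) / 12.6837 = -0.5913.
        Two-sided p = 2*Phi(z) = 0.554311.
Step 6: alpha = 0.1. fail to reject H0.

W+ = 46.5, W- = 31.5, W = min = 31.5, p = 0.554311, fail to reject H0.


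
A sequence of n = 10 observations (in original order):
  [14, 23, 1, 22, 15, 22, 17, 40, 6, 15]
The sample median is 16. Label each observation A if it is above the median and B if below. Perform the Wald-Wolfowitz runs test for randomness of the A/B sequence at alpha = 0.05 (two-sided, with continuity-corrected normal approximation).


Step 1: Compute median = 16; label A = above, B = below.
Labels in order: BABABAAABB  (n_A = 5, n_B = 5)
Step 2: Count runs R = 7.
Step 3: Under H0 (random ordering), E[R] = 2*n_A*n_B/(n_A+n_B) + 1 = 2*5*5/10 + 1 = 6.0000.
        Var[R] = 2*n_A*n_B*(2*n_A*n_B - n_A - n_B) / ((n_A+n_B)^2 * (n_A+n_B-1)) = 2000/900 = 2.2222.
        SD[R] = 1.4907.
Step 4: Continuity-corrected z = (R - 0.5 - E[R]) / SD[R] = (7 - 0.5 - 6.0000) / 1.4907 = 0.3354.
Step 5: Two-sided p-value via normal approximation = 2*(1 - Phi(|z|)) = 0.737316.
Step 6: alpha = 0.05. fail to reject H0.

R = 7, z = 0.3354, p = 0.737316, fail to reject H0.


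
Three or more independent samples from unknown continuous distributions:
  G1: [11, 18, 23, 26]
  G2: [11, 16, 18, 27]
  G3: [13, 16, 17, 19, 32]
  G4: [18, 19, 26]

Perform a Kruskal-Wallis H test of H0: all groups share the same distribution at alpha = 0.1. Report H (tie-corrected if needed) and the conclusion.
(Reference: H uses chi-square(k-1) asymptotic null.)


Step 1: Combine all N = 16 observations and assign midranks.
sorted (value, group, rank): (11,G1,1.5), (11,G2,1.5), (13,G3,3), (16,G2,4.5), (16,G3,4.5), (17,G3,6), (18,G1,8), (18,G2,8), (18,G4,8), (19,G3,10.5), (19,G4,10.5), (23,G1,12), (26,G1,13.5), (26,G4,13.5), (27,G2,15), (32,G3,16)
Step 2: Sum ranks within each group.
R_1 = 35 (n_1 = 4)
R_2 = 29 (n_2 = 4)
R_3 = 40 (n_3 = 5)
R_4 = 32 (n_4 = 3)
Step 3: H = 12/(N(N+1)) * sum(R_i^2/n_i) - 3(N+1)
     = 12/(16*17) * (35^2/4 + 29^2/4 + 40^2/5 + 32^2/3) - 3*17
     = 0.044118 * 1177.83 - 51
     = 0.963235.
Step 4: Ties present; correction factor C = 1 - 48/(16^3 - 16) = 0.988235. Corrected H = 0.963235 / 0.988235 = 0.974702.
Step 5: Under H0, H ~ chi^2(3); p-value = 0.807373.
Step 6: alpha = 0.1. fail to reject H0.

H = 0.9747, df = 3, p = 0.807373, fail to reject H0.


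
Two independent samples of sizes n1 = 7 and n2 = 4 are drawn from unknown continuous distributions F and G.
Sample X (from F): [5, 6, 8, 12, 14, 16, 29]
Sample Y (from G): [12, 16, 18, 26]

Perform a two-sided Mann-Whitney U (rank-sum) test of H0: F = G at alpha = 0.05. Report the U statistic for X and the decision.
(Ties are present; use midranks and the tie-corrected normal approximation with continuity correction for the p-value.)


Step 1: Combine and sort all 11 observations; assign midranks.
sorted (value, group): (5,X), (6,X), (8,X), (12,X), (12,Y), (14,X), (16,X), (16,Y), (18,Y), (26,Y), (29,X)
ranks: 5->1, 6->2, 8->3, 12->4.5, 12->4.5, 14->6, 16->7.5, 16->7.5, 18->9, 26->10, 29->11
Step 2: Rank sum for X: R1 = 1 + 2 + 3 + 4.5 + 6 + 7.5 + 11 = 35.
Step 3: U_X = R1 - n1(n1+1)/2 = 35 - 7*8/2 = 35 - 28 = 7.
       U_Y = n1*n2 - U_X = 28 - 7 = 21.
Step 4: Ties are present, so use the tie-corrected normal approximation (with continuity correction) for the p-value.
Step 5: p-value = 0.217200; compare to alpha = 0.05. fail to reject H0.

U_X = 7, p = 0.217200, fail to reject H0 at alpha = 0.05.


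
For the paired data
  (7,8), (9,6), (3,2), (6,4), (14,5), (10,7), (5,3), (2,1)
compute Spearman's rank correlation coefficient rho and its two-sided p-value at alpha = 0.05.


Step 1: Rank x and y separately (midranks; no ties here).
rank(x): 7->5, 9->6, 3->2, 6->4, 14->8, 10->7, 5->3, 2->1
rank(y): 8->8, 6->6, 2->2, 4->4, 5->5, 7->7, 3->3, 1->1
Step 2: d_i = R_x(i) - R_y(i); compute d_i^2.
  (5-8)^2=9, (6-6)^2=0, (2-2)^2=0, (4-4)^2=0, (8-5)^2=9, (7-7)^2=0, (3-3)^2=0, (1-1)^2=0
sum(d^2) = 18.
Step 3: rho = 1 - 6*18 / (8*(8^2 - 1)) = 1 - 108/504 = 0.785714.
Step 4: Under H0, t = rho * sqrt((n-2)/(1-rho^2)) = 3.1113 ~ t(6).
Step 5: Two-sided p-value from the t-distribution with 6 df = 0.020815.
Step 6: alpha = 0.05. reject H0.

rho = 0.7857, p = 0.020815, reject H0 at alpha = 0.05.


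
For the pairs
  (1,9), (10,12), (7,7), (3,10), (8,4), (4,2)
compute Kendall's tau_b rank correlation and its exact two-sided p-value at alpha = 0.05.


Step 1: Enumerate the 15 unordered pairs (i,j) with i<j and classify each by sign(x_j-x_i) * sign(y_j-y_i).
  (1,2):dx=+9,dy=+3->C; (1,3):dx=+6,dy=-2->D; (1,4):dx=+2,dy=+1->C; (1,5):dx=+7,dy=-5->D
  (1,6):dx=+3,dy=-7->D; (2,3):dx=-3,dy=-5->C; (2,4):dx=-7,dy=-2->C; (2,5):dx=-2,dy=-8->C
  (2,6):dx=-6,dy=-10->C; (3,4):dx=-4,dy=+3->D; (3,5):dx=+1,dy=-3->D; (3,6):dx=-3,dy=-5->C
  (4,5):dx=+5,dy=-6->D; (4,6):dx=+1,dy=-8->D; (5,6):dx=-4,dy=-2->C
Step 2: C = 8, D = 7, total pairs = 15.
Step 3: tau = (C - D)/(n(n-1)/2) = (8 - 7)/15 = 0.066667.
Step 4: Exact two-sided p-value (enumerate n! = 720 permutations of y under H0): p = 1.000000.
Step 5: alpha = 0.05. fail to reject H0.

tau_b = 0.0667 (C=8, D=7), p = 1.000000, fail to reject H0.


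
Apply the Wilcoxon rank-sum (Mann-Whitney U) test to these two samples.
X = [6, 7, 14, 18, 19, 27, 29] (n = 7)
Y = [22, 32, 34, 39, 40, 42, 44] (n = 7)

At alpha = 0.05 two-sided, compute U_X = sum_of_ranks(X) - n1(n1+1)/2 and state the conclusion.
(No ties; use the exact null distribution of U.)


Step 1: Combine and sort all 14 observations; assign midranks.
sorted (value, group): (6,X), (7,X), (14,X), (18,X), (19,X), (22,Y), (27,X), (29,X), (32,Y), (34,Y), (39,Y), (40,Y), (42,Y), (44,Y)
ranks: 6->1, 7->2, 14->3, 18->4, 19->5, 22->6, 27->7, 29->8, 32->9, 34->10, 39->11, 40->12, 42->13, 44->14
Step 2: Rank sum for X: R1 = 1 + 2 + 3 + 4 + 5 + 7 + 8 = 30.
Step 3: U_X = R1 - n1(n1+1)/2 = 30 - 7*8/2 = 30 - 28 = 2.
       U_Y = n1*n2 - U_X = 49 - 2 = 47.
Step 4: No ties, so the exact null distribution of U (based on enumerating the C(14,7) = 3432 equally likely rank assignments) gives the two-sided p-value.
Step 5: p-value = 0.002331; compare to alpha = 0.05. reject H0.

U_X = 2, p = 0.002331, reject H0 at alpha = 0.05.


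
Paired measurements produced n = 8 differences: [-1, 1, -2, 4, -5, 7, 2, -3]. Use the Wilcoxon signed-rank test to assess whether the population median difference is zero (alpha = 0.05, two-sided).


Step 1: Drop any zero differences (none here) and take |d_i|.
|d| = [1, 1, 2, 4, 5, 7, 2, 3]
Step 2: Midrank |d_i| (ties get averaged ranks).
ranks: |1|->1.5, |1|->1.5, |2|->3.5, |4|->6, |5|->7, |7|->8, |2|->3.5, |3|->5
Step 3: Attach original signs; sum ranks with positive sign and with negative sign.
W+ = 1.5 + 6 + 8 + 3.5 = 19
W- = 1.5 + 3.5 + 7 + 5 = 17
(Check: W+ + W- = 36 should equal n(n+1)/2 = 36.)
Step 4: Test statistic W = min(W+, W-) = 17.
Step 5: Ties in |d|, so use the tie-corrected normal approximation.
        E[W] = n(n+1)/4 = 8*9/4 = 18.
        Tie groups: |d|=1 (t=2), |d|=2 (t=2); sum(t^3 - t) = 12.
        Var[W] = n(n+1)(2n+1)/24 - sum(t^3-t)/48 = 1224/24 - 12/48 = 50.75.
        z = (W - E[W]) / sqrt(Var[W]) = (17 - 18) / 7.1239 = -0.1404.
        Two-sided p = 2*Phi(z) = 0.888366.
Step 6: alpha = 0.05. fail to reject H0.

W+ = 19, W- = 17, W = min = 17, p = 0.888366, fail to reject H0.


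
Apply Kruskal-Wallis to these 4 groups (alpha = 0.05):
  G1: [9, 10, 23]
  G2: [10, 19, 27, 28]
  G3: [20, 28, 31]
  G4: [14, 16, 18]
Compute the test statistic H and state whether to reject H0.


Step 1: Combine all N = 13 observations and assign midranks.
sorted (value, group, rank): (9,G1,1), (10,G1,2.5), (10,G2,2.5), (14,G4,4), (16,G4,5), (18,G4,6), (19,G2,7), (20,G3,8), (23,G1,9), (27,G2,10), (28,G2,11.5), (28,G3,11.5), (31,G3,13)
Step 2: Sum ranks within each group.
R_1 = 12.5 (n_1 = 3)
R_2 = 31 (n_2 = 4)
R_3 = 32.5 (n_3 = 3)
R_4 = 15 (n_4 = 3)
Step 3: H = 12/(N(N+1)) * sum(R_i^2/n_i) - 3(N+1)
     = 12/(13*14) * (12.5^2/3 + 31^2/4 + 32.5^2/3 + 15^2/3) - 3*14
     = 0.065934 * 719.417 - 42
     = 5.434066.
Step 4: Ties present; correction factor C = 1 - 12/(13^3 - 13) = 0.994505. Corrected H = 5.434066 / 0.994505 = 5.464088.
Step 5: Under H0, H ~ chi^2(3); p-value = 0.140802.
Step 6: alpha = 0.05. fail to reject H0.

H = 5.4641, df = 3, p = 0.140802, fail to reject H0.


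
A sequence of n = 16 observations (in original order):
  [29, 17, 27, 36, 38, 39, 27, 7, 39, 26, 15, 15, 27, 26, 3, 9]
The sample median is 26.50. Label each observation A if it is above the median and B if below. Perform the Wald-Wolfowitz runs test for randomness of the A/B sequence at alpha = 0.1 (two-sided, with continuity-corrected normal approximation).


Step 1: Compute median = 26.50; label A = above, B = below.
Labels in order: ABAAAAABABBBABBB  (n_A = 8, n_B = 8)
Step 2: Count runs R = 8.
Step 3: Under H0 (random ordering), E[R] = 2*n_A*n_B/(n_A+n_B) + 1 = 2*8*8/16 + 1 = 9.0000.
        Var[R] = 2*n_A*n_B*(2*n_A*n_B - n_A - n_B) / ((n_A+n_B)^2 * (n_A+n_B-1)) = 14336/3840 = 3.7333.
        SD[R] = 1.9322.
Step 4: Continuity-corrected z = (R + 0.5 - E[R]) / SD[R] = (8 + 0.5 - 9.0000) / 1.9322 = -0.2588.
Step 5: Two-sided p-value via normal approximation = 2*(1 - Phi(|z|)) = 0.795809.
Step 6: alpha = 0.1. fail to reject H0.

R = 8, z = -0.2588, p = 0.795809, fail to reject H0.


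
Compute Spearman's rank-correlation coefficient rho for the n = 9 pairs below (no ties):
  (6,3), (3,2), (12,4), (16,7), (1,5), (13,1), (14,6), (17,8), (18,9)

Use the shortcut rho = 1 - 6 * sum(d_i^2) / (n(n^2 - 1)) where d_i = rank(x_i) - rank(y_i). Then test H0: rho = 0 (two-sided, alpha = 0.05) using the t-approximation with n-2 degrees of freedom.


Step 1: Rank x and y separately (midranks; no ties here).
rank(x): 6->3, 3->2, 12->4, 16->7, 1->1, 13->5, 14->6, 17->8, 18->9
rank(y): 3->3, 2->2, 4->4, 7->7, 5->5, 1->1, 6->6, 8->8, 9->9
Step 2: d_i = R_x(i) - R_y(i); compute d_i^2.
  (3-3)^2=0, (2-2)^2=0, (4-4)^2=0, (7-7)^2=0, (1-5)^2=16, (5-1)^2=16, (6-6)^2=0, (8-8)^2=0, (9-9)^2=0
sum(d^2) = 32.
Step 3: rho = 1 - 6*32 / (9*(9^2 - 1)) = 1 - 192/720 = 0.733333.
Step 4: Under H0, t = rho * sqrt((n-2)/(1-rho^2)) = 2.8538 ~ t(7).
Step 5: Two-sided p-value from the t-distribution with 7 df = 0.024554.
Step 6: alpha = 0.05. reject H0.

rho = 0.7333, p = 0.024554, reject H0 at alpha = 0.05.


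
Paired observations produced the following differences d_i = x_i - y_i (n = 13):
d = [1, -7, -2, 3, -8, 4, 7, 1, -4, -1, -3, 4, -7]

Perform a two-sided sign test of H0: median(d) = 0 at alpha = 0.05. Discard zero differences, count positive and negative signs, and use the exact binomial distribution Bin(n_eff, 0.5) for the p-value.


Step 1: Discard zero differences. Original n = 13; n_eff = number of nonzero differences = 13.
Nonzero differences (with sign): +1, -7, -2, +3, -8, +4, +7, +1, -4, -1, -3, +4, -7
Step 2: Count signs: positive = 6, negative = 7.
Step 3: Under H0: P(positive) = 0.5, so the number of positives S ~ Bin(13, 0.5).
Step 4: Two-sided exact p-value = sum of Bin(13,0.5) probabilities at or below the observed probability = 1.000000.
Step 5: alpha = 0.05. fail to reject H0.

n_eff = 13, pos = 6, neg = 7, p = 1.000000, fail to reject H0.


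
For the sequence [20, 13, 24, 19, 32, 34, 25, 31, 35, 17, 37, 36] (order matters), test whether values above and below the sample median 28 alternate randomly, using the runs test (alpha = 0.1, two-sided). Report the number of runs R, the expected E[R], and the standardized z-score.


Step 1: Compute median = 28; label A = above, B = below.
Labels in order: BBBBAABAABAA  (n_A = 6, n_B = 6)
Step 2: Count runs R = 6.
Step 3: Under H0 (random ordering), E[R] = 2*n_A*n_B/(n_A+n_B) + 1 = 2*6*6/12 + 1 = 7.0000.
        Var[R] = 2*n_A*n_B*(2*n_A*n_B - n_A - n_B) / ((n_A+n_B)^2 * (n_A+n_B-1)) = 4320/1584 = 2.7273.
        SD[R] = 1.6514.
Step 4: Continuity-corrected z = (R + 0.5 - E[R]) / SD[R] = (6 + 0.5 - 7.0000) / 1.6514 = -0.3028.
Step 5: Two-sided p-value via normal approximation = 2*(1 - Phi(|z|)) = 0.762069.
Step 6: alpha = 0.1. fail to reject H0.

R = 6, z = -0.3028, p = 0.762069, fail to reject H0.


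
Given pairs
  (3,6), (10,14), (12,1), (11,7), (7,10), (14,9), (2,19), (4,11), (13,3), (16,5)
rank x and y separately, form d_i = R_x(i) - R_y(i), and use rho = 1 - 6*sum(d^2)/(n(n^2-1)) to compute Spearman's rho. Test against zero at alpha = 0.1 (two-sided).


Step 1: Rank x and y separately (midranks; no ties here).
rank(x): 3->2, 10->5, 12->7, 11->6, 7->4, 14->9, 2->1, 4->3, 13->8, 16->10
rank(y): 6->4, 14->9, 1->1, 7->5, 10->7, 9->6, 19->10, 11->8, 3->2, 5->3
Step 2: d_i = R_x(i) - R_y(i); compute d_i^2.
  (2-4)^2=4, (5-9)^2=16, (7-1)^2=36, (6-5)^2=1, (4-7)^2=9, (9-6)^2=9, (1-10)^2=81, (3-8)^2=25, (8-2)^2=36, (10-3)^2=49
sum(d^2) = 266.
Step 3: rho = 1 - 6*266 / (10*(10^2 - 1)) = 1 - 1596/990 = -0.612121.
Step 4: Under H0, t = rho * sqrt((n-2)/(1-rho^2)) = -2.1895 ~ t(8).
Step 5: Two-sided p-value from the t-distribution with 8 df = 0.059972.
Step 6: alpha = 0.1. reject H0.

rho = -0.6121, p = 0.059972, reject H0 at alpha = 0.1.


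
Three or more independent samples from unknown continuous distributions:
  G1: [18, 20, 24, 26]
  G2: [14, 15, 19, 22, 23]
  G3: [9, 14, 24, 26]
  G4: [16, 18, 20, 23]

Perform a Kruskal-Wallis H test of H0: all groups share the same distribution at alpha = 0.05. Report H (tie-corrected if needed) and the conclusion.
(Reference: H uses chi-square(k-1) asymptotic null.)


Step 1: Combine all N = 17 observations and assign midranks.
sorted (value, group, rank): (9,G3,1), (14,G2,2.5), (14,G3,2.5), (15,G2,4), (16,G4,5), (18,G1,6.5), (18,G4,6.5), (19,G2,8), (20,G1,9.5), (20,G4,9.5), (22,G2,11), (23,G2,12.5), (23,G4,12.5), (24,G1,14.5), (24,G3,14.5), (26,G1,16.5), (26,G3,16.5)
Step 2: Sum ranks within each group.
R_1 = 47 (n_1 = 4)
R_2 = 38 (n_2 = 5)
R_3 = 34.5 (n_3 = 4)
R_4 = 33.5 (n_4 = 4)
Step 3: H = 12/(N(N+1)) * sum(R_i^2/n_i) - 3(N+1)
     = 12/(17*18) * (47^2/4 + 38^2/5 + 34.5^2/4 + 33.5^2/4) - 3*18
     = 0.039216 * 1419.17 - 54
     = 1.653922.
Step 4: Ties present; correction factor C = 1 - 36/(17^3 - 17) = 0.992647. Corrected H = 1.653922 / 0.992647 = 1.666173.
Step 5: Under H0, H ~ chi^2(3); p-value = 0.644480.
Step 6: alpha = 0.05. fail to reject H0.

H = 1.6662, df = 3, p = 0.644480, fail to reject H0.


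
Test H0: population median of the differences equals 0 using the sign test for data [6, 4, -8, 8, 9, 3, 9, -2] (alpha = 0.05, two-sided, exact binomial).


Step 1: Discard zero differences. Original n = 8; n_eff = number of nonzero differences = 8.
Nonzero differences (with sign): +6, +4, -8, +8, +9, +3, +9, -2
Step 2: Count signs: positive = 6, negative = 2.
Step 3: Under H0: P(positive) = 0.5, so the number of positives S ~ Bin(8, 0.5).
Step 4: Two-sided exact p-value = sum of Bin(8,0.5) probabilities at or below the observed probability = 0.289062.
Step 5: alpha = 0.05. fail to reject H0.

n_eff = 8, pos = 6, neg = 2, p = 0.289062, fail to reject H0.


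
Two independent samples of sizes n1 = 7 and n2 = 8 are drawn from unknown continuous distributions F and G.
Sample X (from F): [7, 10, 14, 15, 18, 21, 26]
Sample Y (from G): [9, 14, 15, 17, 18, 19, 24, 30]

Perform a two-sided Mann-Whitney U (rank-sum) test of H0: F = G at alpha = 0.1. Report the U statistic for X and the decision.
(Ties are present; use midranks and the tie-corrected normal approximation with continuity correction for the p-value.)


Step 1: Combine and sort all 15 observations; assign midranks.
sorted (value, group): (7,X), (9,Y), (10,X), (14,X), (14,Y), (15,X), (15,Y), (17,Y), (18,X), (18,Y), (19,Y), (21,X), (24,Y), (26,X), (30,Y)
ranks: 7->1, 9->2, 10->3, 14->4.5, 14->4.5, 15->6.5, 15->6.5, 17->8, 18->9.5, 18->9.5, 19->11, 21->12, 24->13, 26->14, 30->15
Step 2: Rank sum for X: R1 = 1 + 3 + 4.5 + 6.5 + 9.5 + 12 + 14 = 50.5.
Step 3: U_X = R1 - n1(n1+1)/2 = 50.5 - 7*8/2 = 50.5 - 28 = 22.5.
       U_Y = n1*n2 - U_X = 56 - 22.5 = 33.5.
Step 4: Ties are present, so use the tie-corrected normal approximation (with continuity correction) for the p-value.
Step 5: p-value = 0.561784; compare to alpha = 0.1. fail to reject H0.

U_X = 22.5, p = 0.561784, fail to reject H0 at alpha = 0.1.


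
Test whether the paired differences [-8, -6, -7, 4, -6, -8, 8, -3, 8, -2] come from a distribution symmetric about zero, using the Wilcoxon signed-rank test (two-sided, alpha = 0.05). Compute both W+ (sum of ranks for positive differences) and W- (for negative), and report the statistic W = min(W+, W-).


Step 1: Drop any zero differences (none here) and take |d_i|.
|d| = [8, 6, 7, 4, 6, 8, 8, 3, 8, 2]
Step 2: Midrank |d_i| (ties get averaged ranks).
ranks: |8|->8.5, |6|->4.5, |7|->6, |4|->3, |6|->4.5, |8|->8.5, |8|->8.5, |3|->2, |8|->8.5, |2|->1
Step 3: Attach original signs; sum ranks with positive sign and with negative sign.
W+ = 3 + 8.5 + 8.5 = 20
W- = 8.5 + 4.5 + 6 + 4.5 + 8.5 + 2 + 1 = 35
(Check: W+ + W- = 55 should equal n(n+1)/2 = 55.)
Step 4: Test statistic W = min(W+, W-) = 20.
Step 5: Ties in |d|, so use the tie-corrected normal approximation.
        E[W] = n(n+1)/4 = 10*11/4 = 27.5.
        Tie groups: |d|=6 (t=2), |d|=8 (t=4); sum(t^3 - t) = 66.
        Var[W] = n(n+1)(2n+1)/24 - sum(t^3-t)/48 = 2310/24 - 66/48 = 94.875.
        z = (W - E[W]) / sqrt(Var[W]) = (20 - 27.5) / 9.7404 = -0.7700.
        Two-sided p = 2*Phi(z) = 0.441306.
Step 6: alpha = 0.05. fail to reject H0.

W+ = 20, W- = 35, W = min = 20, p = 0.441306, fail to reject H0.


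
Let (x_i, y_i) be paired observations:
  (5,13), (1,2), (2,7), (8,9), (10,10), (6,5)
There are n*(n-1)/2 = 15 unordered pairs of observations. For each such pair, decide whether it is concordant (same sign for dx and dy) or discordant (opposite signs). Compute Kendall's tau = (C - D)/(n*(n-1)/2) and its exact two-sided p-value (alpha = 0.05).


Step 1: Enumerate the 15 unordered pairs (i,j) with i<j and classify each by sign(x_j-x_i) * sign(y_j-y_i).
  (1,2):dx=-4,dy=-11->C; (1,3):dx=-3,dy=-6->C; (1,4):dx=+3,dy=-4->D; (1,5):dx=+5,dy=-3->D
  (1,6):dx=+1,dy=-8->D; (2,3):dx=+1,dy=+5->C; (2,4):dx=+7,dy=+7->C; (2,5):dx=+9,dy=+8->C
  (2,6):dx=+5,dy=+3->C; (3,4):dx=+6,dy=+2->C; (3,5):dx=+8,dy=+3->C; (3,6):dx=+4,dy=-2->D
  (4,5):dx=+2,dy=+1->C; (4,6):dx=-2,dy=-4->C; (5,6):dx=-4,dy=-5->C
Step 2: C = 11, D = 4, total pairs = 15.
Step 3: tau = (C - D)/(n(n-1)/2) = (11 - 4)/15 = 0.466667.
Step 4: Exact two-sided p-value (enumerate n! = 720 permutations of y under H0): p = 0.272222.
Step 5: alpha = 0.05. fail to reject H0.

tau_b = 0.4667 (C=11, D=4), p = 0.272222, fail to reject H0.


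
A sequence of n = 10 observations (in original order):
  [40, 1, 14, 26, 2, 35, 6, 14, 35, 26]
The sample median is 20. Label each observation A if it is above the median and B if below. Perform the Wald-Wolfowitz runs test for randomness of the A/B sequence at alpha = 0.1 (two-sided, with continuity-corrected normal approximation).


Step 1: Compute median = 20; label A = above, B = below.
Labels in order: ABBABABBAA  (n_A = 5, n_B = 5)
Step 2: Count runs R = 7.
Step 3: Under H0 (random ordering), E[R] = 2*n_A*n_B/(n_A+n_B) + 1 = 2*5*5/10 + 1 = 6.0000.
        Var[R] = 2*n_A*n_B*(2*n_A*n_B - n_A - n_B) / ((n_A+n_B)^2 * (n_A+n_B-1)) = 2000/900 = 2.2222.
        SD[R] = 1.4907.
Step 4: Continuity-corrected z = (R - 0.5 - E[R]) / SD[R] = (7 - 0.5 - 6.0000) / 1.4907 = 0.3354.
Step 5: Two-sided p-value via normal approximation = 2*(1 - Phi(|z|)) = 0.737316.
Step 6: alpha = 0.1. fail to reject H0.

R = 7, z = 0.3354, p = 0.737316, fail to reject H0.


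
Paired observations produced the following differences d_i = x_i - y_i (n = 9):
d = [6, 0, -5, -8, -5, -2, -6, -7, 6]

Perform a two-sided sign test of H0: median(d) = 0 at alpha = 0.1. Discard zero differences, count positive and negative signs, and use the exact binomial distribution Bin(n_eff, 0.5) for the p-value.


Step 1: Discard zero differences. Original n = 9; n_eff = number of nonzero differences = 8.
Nonzero differences (with sign): +6, -5, -8, -5, -2, -6, -7, +6
Step 2: Count signs: positive = 2, negative = 6.
Step 3: Under H0: P(positive) = 0.5, so the number of positives S ~ Bin(8, 0.5).
Step 4: Two-sided exact p-value = sum of Bin(8,0.5) probabilities at or below the observed probability = 0.289062.
Step 5: alpha = 0.1. fail to reject H0.

n_eff = 8, pos = 2, neg = 6, p = 0.289062, fail to reject H0.


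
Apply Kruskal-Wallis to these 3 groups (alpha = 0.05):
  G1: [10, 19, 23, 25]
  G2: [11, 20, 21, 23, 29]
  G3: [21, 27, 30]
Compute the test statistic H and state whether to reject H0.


Step 1: Combine all N = 12 observations and assign midranks.
sorted (value, group, rank): (10,G1,1), (11,G2,2), (19,G1,3), (20,G2,4), (21,G2,5.5), (21,G3,5.5), (23,G1,7.5), (23,G2,7.5), (25,G1,9), (27,G3,10), (29,G2,11), (30,G3,12)
Step 2: Sum ranks within each group.
R_1 = 20.5 (n_1 = 4)
R_2 = 30 (n_2 = 5)
R_3 = 27.5 (n_3 = 3)
Step 3: H = 12/(N(N+1)) * sum(R_i^2/n_i) - 3(N+1)
     = 12/(12*13) * (20.5^2/4 + 30^2/5 + 27.5^2/3) - 3*13
     = 0.076923 * 537.146 - 39
     = 2.318910.
Step 4: Ties present; correction factor C = 1 - 12/(12^3 - 12) = 0.993007. Corrected H = 2.318910 / 0.993007 = 2.335241.
Step 5: Under H0, H ~ chi^2(2); p-value = 0.311106.
Step 6: alpha = 0.05. fail to reject H0.

H = 2.3352, df = 2, p = 0.311106, fail to reject H0.


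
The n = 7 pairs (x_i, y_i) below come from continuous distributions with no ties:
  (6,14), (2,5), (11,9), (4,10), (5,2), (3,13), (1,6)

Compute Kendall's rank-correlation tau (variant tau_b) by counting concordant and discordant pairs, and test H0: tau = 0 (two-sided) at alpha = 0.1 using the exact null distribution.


Step 1: Enumerate the 21 unordered pairs (i,j) with i<j and classify each by sign(x_j-x_i) * sign(y_j-y_i).
  (1,2):dx=-4,dy=-9->C; (1,3):dx=+5,dy=-5->D; (1,4):dx=-2,dy=-4->C; (1,5):dx=-1,dy=-12->C
  (1,6):dx=-3,dy=-1->C; (1,7):dx=-5,dy=-8->C; (2,3):dx=+9,dy=+4->C; (2,4):dx=+2,dy=+5->C
  (2,5):dx=+3,dy=-3->D; (2,6):dx=+1,dy=+8->C; (2,7):dx=-1,dy=+1->D; (3,4):dx=-7,dy=+1->D
  (3,5):dx=-6,dy=-7->C; (3,6):dx=-8,dy=+4->D; (3,7):dx=-10,dy=-3->C; (4,5):dx=+1,dy=-8->D
  (4,6):dx=-1,dy=+3->D; (4,7):dx=-3,dy=-4->C; (5,6):dx=-2,dy=+11->D; (5,7):dx=-4,dy=+4->D
  (6,7):dx=-2,dy=-7->C
Step 2: C = 12, D = 9, total pairs = 21.
Step 3: tau = (C - D)/(n(n-1)/2) = (12 - 9)/21 = 0.142857.
Step 4: Exact two-sided p-value (enumerate n! = 5040 permutations of y under H0): p = 0.772619.
Step 5: alpha = 0.1. fail to reject H0.

tau_b = 0.1429 (C=12, D=9), p = 0.772619, fail to reject H0.


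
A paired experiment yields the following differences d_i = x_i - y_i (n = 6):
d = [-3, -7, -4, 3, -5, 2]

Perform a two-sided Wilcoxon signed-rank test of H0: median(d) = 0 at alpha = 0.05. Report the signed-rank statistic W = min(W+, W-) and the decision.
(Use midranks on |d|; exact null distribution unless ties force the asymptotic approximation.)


Step 1: Drop any zero differences (none here) and take |d_i|.
|d| = [3, 7, 4, 3, 5, 2]
Step 2: Midrank |d_i| (ties get averaged ranks).
ranks: |3|->2.5, |7|->6, |4|->4, |3|->2.5, |5|->5, |2|->1
Step 3: Attach original signs; sum ranks with positive sign and with negative sign.
W+ = 2.5 + 1 = 3.5
W- = 2.5 + 6 + 4 + 5 = 17.5
(Check: W+ + W- = 21 should equal n(n+1)/2 = 21.)
Step 4: Test statistic W = min(W+, W-) = 3.5.
Step 5: Ties in |d|, so use the tie-corrected normal approximation.
        E[W] = n(n+1)/4 = 6*7/4 = 10.5.
        Tie groups: |d|=3 (t=2); sum(t^3 - t) = 6.
        Var[W] = n(n+1)(2n+1)/24 - sum(t^3-t)/48 = 546/24 - 6/48 = 22.625.
        z = (W - E[W]) / sqrt(Var[W]) = (3.5 - 10.5) / 4.7566 = -1.4716.
        Two-sided p = 2*Phi(z) = 0.141116.
Step 6: alpha = 0.05. fail to reject H0.

W+ = 3.5, W- = 17.5, W = min = 3.5, p = 0.141116, fail to reject H0.


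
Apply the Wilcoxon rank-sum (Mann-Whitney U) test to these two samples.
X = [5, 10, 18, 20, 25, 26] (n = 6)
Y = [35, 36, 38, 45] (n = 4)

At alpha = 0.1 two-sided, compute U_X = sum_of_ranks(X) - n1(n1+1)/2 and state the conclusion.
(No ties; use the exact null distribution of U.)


Step 1: Combine and sort all 10 observations; assign midranks.
sorted (value, group): (5,X), (10,X), (18,X), (20,X), (25,X), (26,X), (35,Y), (36,Y), (38,Y), (45,Y)
ranks: 5->1, 10->2, 18->3, 20->4, 25->5, 26->6, 35->7, 36->8, 38->9, 45->10
Step 2: Rank sum for X: R1 = 1 + 2 + 3 + 4 + 5 + 6 = 21.
Step 3: U_X = R1 - n1(n1+1)/2 = 21 - 6*7/2 = 21 - 21 = 0.
       U_Y = n1*n2 - U_X = 24 - 0 = 24.
Step 4: No ties, so the exact null distribution of U (based on enumerating the C(10,6) = 210 equally likely rank assignments) gives the two-sided p-value.
Step 5: p-value = 0.009524; compare to alpha = 0.1. reject H0.

U_X = 0, p = 0.009524, reject H0 at alpha = 0.1.


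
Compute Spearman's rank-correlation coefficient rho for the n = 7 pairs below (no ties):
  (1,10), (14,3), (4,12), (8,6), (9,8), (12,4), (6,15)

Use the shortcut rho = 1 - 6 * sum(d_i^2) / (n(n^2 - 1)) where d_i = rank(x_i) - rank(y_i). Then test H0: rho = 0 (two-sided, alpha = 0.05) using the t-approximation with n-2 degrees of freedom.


Step 1: Rank x and y separately (midranks; no ties here).
rank(x): 1->1, 14->7, 4->2, 8->4, 9->5, 12->6, 6->3
rank(y): 10->5, 3->1, 12->6, 6->3, 8->4, 4->2, 15->7
Step 2: d_i = R_x(i) - R_y(i); compute d_i^2.
  (1-5)^2=16, (7-1)^2=36, (2-6)^2=16, (4-3)^2=1, (5-4)^2=1, (6-2)^2=16, (3-7)^2=16
sum(d^2) = 102.
Step 3: rho = 1 - 6*102 / (7*(7^2 - 1)) = 1 - 612/336 = -0.821429.
Step 4: Under H0, t = rho * sqrt((n-2)/(1-rho^2)) = -3.2206 ~ t(5).
Step 5: Two-sided p-value from the t-distribution with 5 df = 0.023449.
Step 6: alpha = 0.05. reject H0.

rho = -0.8214, p = 0.023449, reject H0 at alpha = 0.05.


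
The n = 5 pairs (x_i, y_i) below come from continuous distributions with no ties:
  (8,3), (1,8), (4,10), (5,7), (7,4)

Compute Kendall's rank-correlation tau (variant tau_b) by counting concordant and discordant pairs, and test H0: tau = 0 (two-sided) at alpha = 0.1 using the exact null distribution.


Step 1: Enumerate the 10 unordered pairs (i,j) with i<j and classify each by sign(x_j-x_i) * sign(y_j-y_i).
  (1,2):dx=-7,dy=+5->D; (1,3):dx=-4,dy=+7->D; (1,4):dx=-3,dy=+4->D; (1,5):dx=-1,dy=+1->D
  (2,3):dx=+3,dy=+2->C; (2,4):dx=+4,dy=-1->D; (2,5):dx=+6,dy=-4->D; (3,4):dx=+1,dy=-3->D
  (3,5):dx=+3,dy=-6->D; (4,5):dx=+2,dy=-3->D
Step 2: C = 1, D = 9, total pairs = 10.
Step 3: tau = (C - D)/(n(n-1)/2) = (1 - 9)/10 = -0.800000.
Step 4: Exact two-sided p-value (enumerate n! = 120 permutations of y under H0): p = 0.083333.
Step 5: alpha = 0.1. reject H0.

tau_b = -0.8000 (C=1, D=9), p = 0.083333, reject H0.


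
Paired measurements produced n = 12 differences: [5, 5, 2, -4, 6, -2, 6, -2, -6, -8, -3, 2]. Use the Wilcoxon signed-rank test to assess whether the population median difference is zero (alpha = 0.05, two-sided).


Step 1: Drop any zero differences (none here) and take |d_i|.
|d| = [5, 5, 2, 4, 6, 2, 6, 2, 6, 8, 3, 2]
Step 2: Midrank |d_i| (ties get averaged ranks).
ranks: |5|->7.5, |5|->7.5, |2|->2.5, |4|->6, |6|->10, |2|->2.5, |6|->10, |2|->2.5, |6|->10, |8|->12, |3|->5, |2|->2.5
Step 3: Attach original signs; sum ranks with positive sign and with negative sign.
W+ = 7.5 + 7.5 + 2.5 + 10 + 10 + 2.5 = 40
W- = 6 + 2.5 + 2.5 + 10 + 12 + 5 = 38
(Check: W+ + W- = 78 should equal n(n+1)/2 = 78.)
Step 4: Test statistic W = min(W+, W-) = 38.
Step 5: Ties in |d|, so use the tie-corrected normal approximation.
        E[W] = n(n+1)/4 = 12*13/4 = 39.
        Tie groups: |d|=2 (t=4), |d|=5 (t=2), |d|=6 (t=3); sum(t^3 - t) = 90.
        Var[W] = n(n+1)(2n+1)/24 - sum(t^3-t)/48 = 3900/24 - 90/48 = 160.625.
        z = (W - E[W]) / sqrt(Var[W]) = (38 - 39) / 12.6738 = -0.0789.
        Two-sided p = 2*Phi(z) = 0.937110.
Step 6: alpha = 0.05. fail to reject H0.

W+ = 40, W- = 38, W = min = 38, p = 0.937110, fail to reject H0.


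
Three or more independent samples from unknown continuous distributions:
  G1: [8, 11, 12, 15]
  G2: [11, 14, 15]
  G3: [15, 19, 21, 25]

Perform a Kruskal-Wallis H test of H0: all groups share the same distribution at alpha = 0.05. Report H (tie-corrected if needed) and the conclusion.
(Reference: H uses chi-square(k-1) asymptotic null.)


Step 1: Combine all N = 11 observations and assign midranks.
sorted (value, group, rank): (8,G1,1), (11,G1,2.5), (11,G2,2.5), (12,G1,4), (14,G2,5), (15,G1,7), (15,G2,7), (15,G3,7), (19,G3,9), (21,G3,10), (25,G3,11)
Step 2: Sum ranks within each group.
R_1 = 14.5 (n_1 = 4)
R_2 = 14.5 (n_2 = 3)
R_3 = 37 (n_3 = 4)
Step 3: H = 12/(N(N+1)) * sum(R_i^2/n_i) - 3(N+1)
     = 12/(11*12) * (14.5^2/4 + 14.5^2/3 + 37^2/4) - 3*12
     = 0.090909 * 464.896 - 36
     = 6.263258.
Step 4: Ties present; correction factor C = 1 - 30/(11^3 - 11) = 0.977273. Corrected H = 6.263258 / 0.977273 = 6.408915.
Step 5: Under H0, H ~ chi^2(2); p-value = 0.040581.
Step 6: alpha = 0.05. reject H0.

H = 6.4089, df = 2, p = 0.040581, reject H0.


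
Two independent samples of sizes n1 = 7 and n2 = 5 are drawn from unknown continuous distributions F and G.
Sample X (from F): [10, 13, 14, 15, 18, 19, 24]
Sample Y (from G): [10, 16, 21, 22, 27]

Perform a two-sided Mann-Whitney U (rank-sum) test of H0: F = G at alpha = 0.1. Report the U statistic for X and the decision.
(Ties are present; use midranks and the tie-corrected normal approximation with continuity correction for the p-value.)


Step 1: Combine and sort all 12 observations; assign midranks.
sorted (value, group): (10,X), (10,Y), (13,X), (14,X), (15,X), (16,Y), (18,X), (19,X), (21,Y), (22,Y), (24,X), (27,Y)
ranks: 10->1.5, 10->1.5, 13->3, 14->4, 15->5, 16->6, 18->7, 19->8, 21->9, 22->10, 24->11, 27->12
Step 2: Rank sum for X: R1 = 1.5 + 3 + 4 + 5 + 7 + 8 + 11 = 39.5.
Step 3: U_X = R1 - n1(n1+1)/2 = 39.5 - 7*8/2 = 39.5 - 28 = 11.5.
       U_Y = n1*n2 - U_X = 35 - 11.5 = 23.5.
Step 4: Ties are present, so use the tie-corrected normal approximation (with continuity correction) for the p-value.
Step 5: p-value = 0.370914; compare to alpha = 0.1. fail to reject H0.

U_X = 11.5, p = 0.370914, fail to reject H0 at alpha = 0.1.


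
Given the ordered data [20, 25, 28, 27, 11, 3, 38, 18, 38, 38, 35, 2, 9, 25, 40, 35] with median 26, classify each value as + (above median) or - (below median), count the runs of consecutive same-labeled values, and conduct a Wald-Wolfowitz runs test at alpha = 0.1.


Step 1: Compute median = 26; label A = above, B = below.
Labels in order: BBAABBABAAABBBAA  (n_A = 8, n_B = 8)
Step 2: Count runs R = 8.
Step 3: Under H0 (random ordering), E[R] = 2*n_A*n_B/(n_A+n_B) + 1 = 2*8*8/16 + 1 = 9.0000.
        Var[R] = 2*n_A*n_B*(2*n_A*n_B - n_A - n_B) / ((n_A+n_B)^2 * (n_A+n_B-1)) = 14336/3840 = 3.7333.
        SD[R] = 1.9322.
Step 4: Continuity-corrected z = (R + 0.5 - E[R]) / SD[R] = (8 + 0.5 - 9.0000) / 1.9322 = -0.2588.
Step 5: Two-sided p-value via normal approximation = 2*(1 - Phi(|z|)) = 0.795809.
Step 6: alpha = 0.1. fail to reject H0.

R = 8, z = -0.2588, p = 0.795809, fail to reject H0.


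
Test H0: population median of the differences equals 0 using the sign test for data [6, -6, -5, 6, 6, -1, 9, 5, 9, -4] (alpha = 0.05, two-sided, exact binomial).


Step 1: Discard zero differences. Original n = 10; n_eff = number of nonzero differences = 10.
Nonzero differences (with sign): +6, -6, -5, +6, +6, -1, +9, +5, +9, -4
Step 2: Count signs: positive = 6, negative = 4.
Step 3: Under H0: P(positive) = 0.5, so the number of positives S ~ Bin(10, 0.5).
Step 4: Two-sided exact p-value = sum of Bin(10,0.5) probabilities at or below the observed probability = 0.753906.
Step 5: alpha = 0.05. fail to reject H0.

n_eff = 10, pos = 6, neg = 4, p = 0.753906, fail to reject H0.


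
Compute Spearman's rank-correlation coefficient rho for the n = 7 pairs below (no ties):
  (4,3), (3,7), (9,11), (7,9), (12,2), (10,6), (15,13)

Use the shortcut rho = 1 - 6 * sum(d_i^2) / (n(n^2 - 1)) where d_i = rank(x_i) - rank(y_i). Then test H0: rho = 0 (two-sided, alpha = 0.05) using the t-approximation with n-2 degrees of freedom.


Step 1: Rank x and y separately (midranks; no ties here).
rank(x): 4->2, 3->1, 9->4, 7->3, 12->6, 10->5, 15->7
rank(y): 3->2, 7->4, 11->6, 9->5, 2->1, 6->3, 13->7
Step 2: d_i = R_x(i) - R_y(i); compute d_i^2.
  (2-2)^2=0, (1-4)^2=9, (4-6)^2=4, (3-5)^2=4, (6-1)^2=25, (5-3)^2=4, (7-7)^2=0
sum(d^2) = 46.
Step 3: rho = 1 - 6*46 / (7*(7^2 - 1)) = 1 - 276/336 = 0.178571.
Step 4: Under H0, t = rho * sqrt((n-2)/(1-rho^2)) = 0.4058 ~ t(5).
Step 5: Two-sided p-value from the t-distribution with 5 df = 0.701658.
Step 6: alpha = 0.05. fail to reject H0.

rho = 0.1786, p = 0.701658, fail to reject H0 at alpha = 0.05.


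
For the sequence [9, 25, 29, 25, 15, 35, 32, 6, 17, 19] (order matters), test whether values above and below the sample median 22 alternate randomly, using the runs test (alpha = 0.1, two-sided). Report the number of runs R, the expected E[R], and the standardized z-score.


Step 1: Compute median = 22; label A = above, B = below.
Labels in order: BAAABAABBB  (n_A = 5, n_B = 5)
Step 2: Count runs R = 5.
Step 3: Under H0 (random ordering), E[R] = 2*n_A*n_B/(n_A+n_B) + 1 = 2*5*5/10 + 1 = 6.0000.
        Var[R] = 2*n_A*n_B*(2*n_A*n_B - n_A - n_B) / ((n_A+n_B)^2 * (n_A+n_B-1)) = 2000/900 = 2.2222.
        SD[R] = 1.4907.
Step 4: Continuity-corrected z = (R + 0.5 - E[R]) / SD[R] = (5 + 0.5 - 6.0000) / 1.4907 = -0.3354.
Step 5: Two-sided p-value via normal approximation = 2*(1 - Phi(|z|)) = 0.737316.
Step 6: alpha = 0.1. fail to reject H0.

R = 5, z = -0.3354, p = 0.737316, fail to reject H0.


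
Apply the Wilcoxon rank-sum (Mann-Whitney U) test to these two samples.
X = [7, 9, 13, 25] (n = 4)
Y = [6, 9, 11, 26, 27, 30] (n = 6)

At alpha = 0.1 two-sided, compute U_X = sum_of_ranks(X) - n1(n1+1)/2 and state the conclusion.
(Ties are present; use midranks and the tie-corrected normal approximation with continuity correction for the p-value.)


Step 1: Combine and sort all 10 observations; assign midranks.
sorted (value, group): (6,Y), (7,X), (9,X), (9,Y), (11,Y), (13,X), (25,X), (26,Y), (27,Y), (30,Y)
ranks: 6->1, 7->2, 9->3.5, 9->3.5, 11->5, 13->6, 25->7, 26->8, 27->9, 30->10
Step 2: Rank sum for X: R1 = 2 + 3.5 + 6 + 7 = 18.5.
Step 3: U_X = R1 - n1(n1+1)/2 = 18.5 - 4*5/2 = 18.5 - 10 = 8.5.
       U_Y = n1*n2 - U_X = 24 - 8.5 = 15.5.
Step 4: Ties are present, so use the tie-corrected normal approximation (with continuity correction) for the p-value.
Step 5: p-value = 0.521166; compare to alpha = 0.1. fail to reject H0.

U_X = 8.5, p = 0.521166, fail to reject H0 at alpha = 0.1.


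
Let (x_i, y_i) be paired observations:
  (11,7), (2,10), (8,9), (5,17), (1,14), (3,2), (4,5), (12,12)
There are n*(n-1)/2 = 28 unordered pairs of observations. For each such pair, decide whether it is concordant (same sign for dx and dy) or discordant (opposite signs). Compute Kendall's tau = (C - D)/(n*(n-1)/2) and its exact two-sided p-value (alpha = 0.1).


Step 1: Enumerate the 28 unordered pairs (i,j) with i<j and classify each by sign(x_j-x_i) * sign(y_j-y_i).
  (1,2):dx=-9,dy=+3->D; (1,3):dx=-3,dy=+2->D; (1,4):dx=-6,dy=+10->D; (1,5):dx=-10,dy=+7->D
  (1,6):dx=-8,dy=-5->C; (1,7):dx=-7,dy=-2->C; (1,8):dx=+1,dy=+5->C; (2,3):dx=+6,dy=-1->D
  (2,4):dx=+3,dy=+7->C; (2,5):dx=-1,dy=+4->D; (2,6):dx=+1,dy=-8->D; (2,7):dx=+2,dy=-5->D
  (2,8):dx=+10,dy=+2->C; (3,4):dx=-3,dy=+8->D; (3,5):dx=-7,dy=+5->D; (3,6):dx=-5,dy=-7->C
  (3,7):dx=-4,dy=-4->C; (3,8):dx=+4,dy=+3->C; (4,5):dx=-4,dy=-3->C; (4,6):dx=-2,dy=-15->C
  (4,7):dx=-1,dy=-12->C; (4,8):dx=+7,dy=-5->D; (5,6):dx=+2,dy=-12->D; (5,7):dx=+3,dy=-9->D
  (5,8):dx=+11,dy=-2->D; (6,7):dx=+1,dy=+3->C; (6,8):dx=+9,dy=+10->C; (7,8):dx=+8,dy=+7->C
Step 2: C = 14, D = 14, total pairs = 28.
Step 3: tau = (C - D)/(n(n-1)/2) = (14 - 14)/28 = 0.000000.
Step 4: Exact two-sided p-value (enumerate n! = 40320 permutations of y under H0): p = 1.000000.
Step 5: alpha = 0.1. fail to reject H0.

tau_b = 0.0000 (C=14, D=14), p = 1.000000, fail to reject H0.


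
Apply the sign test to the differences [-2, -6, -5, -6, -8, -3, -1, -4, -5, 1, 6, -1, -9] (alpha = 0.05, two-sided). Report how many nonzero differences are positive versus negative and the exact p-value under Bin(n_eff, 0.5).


Step 1: Discard zero differences. Original n = 13; n_eff = number of nonzero differences = 13.
Nonzero differences (with sign): -2, -6, -5, -6, -8, -3, -1, -4, -5, +1, +6, -1, -9
Step 2: Count signs: positive = 2, negative = 11.
Step 3: Under H0: P(positive) = 0.5, so the number of positives S ~ Bin(13, 0.5).
Step 4: Two-sided exact p-value = sum of Bin(13,0.5) probabilities at or below the observed probability = 0.022461.
Step 5: alpha = 0.05. reject H0.

n_eff = 13, pos = 2, neg = 11, p = 0.022461, reject H0.


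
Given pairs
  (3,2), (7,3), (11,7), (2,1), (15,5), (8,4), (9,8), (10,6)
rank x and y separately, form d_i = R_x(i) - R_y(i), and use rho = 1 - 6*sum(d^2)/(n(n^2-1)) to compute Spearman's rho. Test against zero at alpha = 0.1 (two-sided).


Step 1: Rank x and y separately (midranks; no ties here).
rank(x): 3->2, 7->3, 11->7, 2->1, 15->8, 8->4, 9->5, 10->6
rank(y): 2->2, 3->3, 7->7, 1->1, 5->5, 4->4, 8->8, 6->6
Step 2: d_i = R_x(i) - R_y(i); compute d_i^2.
  (2-2)^2=0, (3-3)^2=0, (7-7)^2=0, (1-1)^2=0, (8-5)^2=9, (4-4)^2=0, (5-8)^2=9, (6-6)^2=0
sum(d^2) = 18.
Step 3: rho = 1 - 6*18 / (8*(8^2 - 1)) = 1 - 108/504 = 0.785714.
Step 4: Under H0, t = rho * sqrt((n-2)/(1-rho^2)) = 3.1113 ~ t(6).
Step 5: Two-sided p-value from the t-distribution with 6 df = 0.020815.
Step 6: alpha = 0.1. reject H0.

rho = 0.7857, p = 0.020815, reject H0 at alpha = 0.1.


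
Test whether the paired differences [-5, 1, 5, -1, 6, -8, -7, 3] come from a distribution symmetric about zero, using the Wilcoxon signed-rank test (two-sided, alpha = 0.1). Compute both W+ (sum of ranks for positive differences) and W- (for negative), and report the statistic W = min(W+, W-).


Step 1: Drop any zero differences (none here) and take |d_i|.
|d| = [5, 1, 5, 1, 6, 8, 7, 3]
Step 2: Midrank |d_i| (ties get averaged ranks).
ranks: |5|->4.5, |1|->1.5, |5|->4.5, |1|->1.5, |6|->6, |8|->8, |7|->7, |3|->3
Step 3: Attach original signs; sum ranks with positive sign and with negative sign.
W+ = 1.5 + 4.5 + 6 + 3 = 15
W- = 4.5 + 1.5 + 8 + 7 = 21
(Check: W+ + W- = 36 should equal n(n+1)/2 = 36.)
Step 4: Test statistic W = min(W+, W-) = 15.
Step 5: Ties in |d|, so use the tie-corrected normal approximation.
        E[W] = n(n+1)/4 = 8*9/4 = 18.
        Tie groups: |d|=1 (t=2), |d|=5 (t=2); sum(t^3 - t) = 12.
        Var[W] = n(n+1)(2n+1)/24 - sum(t^3-t)/48 = 1224/24 - 12/48 = 50.75.
        z = (W - E[W]) / sqrt(Var[W]) = (15 - 18) / 7.1239 = -0.4211.
        Two-sided p = 2*Phi(z) = 0.673669.
Step 6: alpha = 0.1. fail to reject H0.

W+ = 15, W- = 21, W = min = 15, p = 0.673669, fail to reject H0.
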